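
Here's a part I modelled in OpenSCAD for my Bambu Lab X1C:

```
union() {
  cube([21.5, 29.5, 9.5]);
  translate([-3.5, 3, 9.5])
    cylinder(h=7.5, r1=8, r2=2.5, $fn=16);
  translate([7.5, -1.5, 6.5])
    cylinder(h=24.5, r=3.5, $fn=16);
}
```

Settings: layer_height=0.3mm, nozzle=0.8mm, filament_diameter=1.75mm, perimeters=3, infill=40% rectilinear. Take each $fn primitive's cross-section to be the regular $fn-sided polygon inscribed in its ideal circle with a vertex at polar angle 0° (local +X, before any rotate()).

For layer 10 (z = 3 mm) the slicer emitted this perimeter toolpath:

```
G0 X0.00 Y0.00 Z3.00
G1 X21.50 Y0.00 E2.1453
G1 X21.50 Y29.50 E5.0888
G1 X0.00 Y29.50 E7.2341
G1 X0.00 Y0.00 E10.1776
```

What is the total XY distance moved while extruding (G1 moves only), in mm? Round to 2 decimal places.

102.00 mm

Sum the Euclidean lengths of each G1 segment: total = 102.00 mm.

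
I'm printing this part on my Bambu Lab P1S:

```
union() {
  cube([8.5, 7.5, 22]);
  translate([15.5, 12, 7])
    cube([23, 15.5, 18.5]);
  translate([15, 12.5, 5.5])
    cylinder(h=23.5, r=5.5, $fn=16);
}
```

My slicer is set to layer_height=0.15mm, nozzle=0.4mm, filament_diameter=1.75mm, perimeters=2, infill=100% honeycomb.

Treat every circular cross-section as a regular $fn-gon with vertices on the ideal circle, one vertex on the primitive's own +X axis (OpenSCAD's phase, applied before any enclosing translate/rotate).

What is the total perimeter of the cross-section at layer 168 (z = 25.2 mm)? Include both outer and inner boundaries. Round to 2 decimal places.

91.95 mm

At z = 25.2 mm: the cube does not reach this height (z outside [0, 22]); the cube at (15.5, 12) is present — its section is the full 23×15.5 rectangle (perimeter 77.00 mm); the cylinder at (15, 12.5): section is a regular 16-gon, circumradius r=5.5 (perimeter = 2·16·5.500·sin(180°/16) = 34.34 mm); Taking the union: the regions partially overlap (shared area 22.90 mm²), so the edge portions inside another operand are dropped and the merged outline is re-measured after clipping — boundary = 91.95 mm. Overall, the cross-section is a single solid region. Total boundary length (outer) = 91.95 mm.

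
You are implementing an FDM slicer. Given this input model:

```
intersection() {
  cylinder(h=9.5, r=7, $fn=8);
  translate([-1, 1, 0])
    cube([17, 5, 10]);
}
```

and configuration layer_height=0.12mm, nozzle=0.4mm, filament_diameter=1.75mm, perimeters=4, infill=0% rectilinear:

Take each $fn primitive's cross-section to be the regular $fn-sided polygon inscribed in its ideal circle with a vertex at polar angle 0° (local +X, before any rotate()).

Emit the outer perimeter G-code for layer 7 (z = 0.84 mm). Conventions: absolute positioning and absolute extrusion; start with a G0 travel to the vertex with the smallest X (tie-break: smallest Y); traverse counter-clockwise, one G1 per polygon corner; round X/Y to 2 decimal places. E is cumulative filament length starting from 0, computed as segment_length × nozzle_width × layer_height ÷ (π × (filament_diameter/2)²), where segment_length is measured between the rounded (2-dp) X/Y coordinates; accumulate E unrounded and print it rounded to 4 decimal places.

At z = 0.84 mm: the r=7 cylinder contributes a regular 8-gon of circumradius 7; the cube at (-1, 1) (footprint 17×5) is included at this height; Taking the intersection: the 17×5 cube at (-1, 1) partially overlaps the r=7 cylinder; clipping to the common part keeps 31.65 mm² — 1 connected region. The outline is a single polygon with 5 vertices. Extrusion per mm of travel: 0.4 × 0.12 / (π × 0.875²) = 0.019956. Accumulating E over each segment gives final E = 0.4595.

G0 X-1.00 Y1.00 Z0.84
G1 X6.59 Y1.00 E0.1515
G1 X4.95 Y4.95 E0.2368
G1 X2.41 Y6.00 E0.2917
G1 X-1.00 Y6.00 E0.3597
G1 X-1.00 Y1.00 E0.4595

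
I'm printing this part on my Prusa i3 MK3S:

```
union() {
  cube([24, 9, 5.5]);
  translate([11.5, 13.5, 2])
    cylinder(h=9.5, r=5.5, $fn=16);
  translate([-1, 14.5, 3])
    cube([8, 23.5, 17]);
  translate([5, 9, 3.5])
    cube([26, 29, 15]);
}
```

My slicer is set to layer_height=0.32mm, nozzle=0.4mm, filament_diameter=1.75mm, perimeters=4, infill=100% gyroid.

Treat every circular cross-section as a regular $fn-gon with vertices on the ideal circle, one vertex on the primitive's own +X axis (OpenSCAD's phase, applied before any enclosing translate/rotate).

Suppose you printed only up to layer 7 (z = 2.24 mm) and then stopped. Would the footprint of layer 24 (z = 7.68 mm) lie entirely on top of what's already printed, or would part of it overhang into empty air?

part overhangs

Compare the two slices. At z = 2.24: the 24×9 cube contributes its full rectangle (area 216.00 mm²); the r=5.5 cylinder at (11.5, 13.5) gives a regular 16-gon of circumradius 5.5 (constant along its height) (area = (16/2)·5.500²·sin(360°/16) = 92.61 mm²); the cube at (-1, 14.5) is absent (z outside [3, 20]); the cube at (5, 9) does not reach this height (z outside [3.5, 18.5]); Merging all regions: the regions partially overlap — summed areas 308.61 mm² minus the doubly-counted overlap 3.83 mm² gives 304.78 mm² — area = 304.78 mm². At z = 7.68: the cube is absent (z outside [0, 5.5]); the r=5.5 cylinder at (11.5, 13.5) gives a regular 16-gon of circumradius 5.5 (constant along its height) (area = (16/2)·5.500²·sin(360°/16) = 92.61 mm²); the cube at (-1, 14.5) (footprint 8×23.5) is included at this height (area 188.00 mm²); the cube at (5, 9) is present — its section is the full 26×29 rectangle (area 754.00 mm²); Taking the union: the regions partially overlap — summed areas 1034.61 mm² minus the doubly-counted overlap 135.78 mm² gives 898.83 mm² — area = 898.83 mm². Checking containment: at z = 7.68 the cross-section extends beyond the z = 2.24 cross-section by about 806.22 mm².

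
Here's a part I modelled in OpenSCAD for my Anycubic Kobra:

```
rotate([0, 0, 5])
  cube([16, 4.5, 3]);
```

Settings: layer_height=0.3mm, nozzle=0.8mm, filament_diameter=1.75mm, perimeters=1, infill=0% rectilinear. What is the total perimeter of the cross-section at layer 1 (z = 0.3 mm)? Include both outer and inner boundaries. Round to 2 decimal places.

At z = 0.3 mm: the 16×4.5 cube contributes its full rectangle (perimeter 41.00 mm); (whole slice rotated 5° about Z — lengths, areas and connectivity unchanged). Overall, the cross-section is a single solid region. Total boundary length (outer) = 41.00 mm.

41.00 mm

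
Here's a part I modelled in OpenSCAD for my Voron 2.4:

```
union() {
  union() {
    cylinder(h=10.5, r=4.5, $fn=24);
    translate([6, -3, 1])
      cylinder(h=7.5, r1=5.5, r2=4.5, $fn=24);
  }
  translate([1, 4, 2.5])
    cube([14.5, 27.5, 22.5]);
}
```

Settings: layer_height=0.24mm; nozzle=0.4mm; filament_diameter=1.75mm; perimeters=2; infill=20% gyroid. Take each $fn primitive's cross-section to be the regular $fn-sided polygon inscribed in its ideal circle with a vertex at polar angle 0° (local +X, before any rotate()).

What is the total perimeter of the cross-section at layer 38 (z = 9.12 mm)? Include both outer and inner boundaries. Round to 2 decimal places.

109.75 mm

At z = 9.12 mm: the cylinder: section is a regular 24-gon, circumradius r=4.5 (perimeter = 2·24·4.500·sin(180°/24) = 28.19 mm); the cone at (6, -3) is not intersected at this z (z outside [1, 8.5]); Merging all regions: only the r=4.5 cylinder is present, so the union is just that shape — boundary = 28.19 mm; the cube at (1, 4) is present — its section is the full 14.5×27.5 rectangle (perimeter 84.00 mm); Merging all regions: the regions partially overlap (shared area 0.20 mm²), so the edge portions inside another operand are dropped and the merged outline is re-measured after clipping — boundary = 109.75 mm. Overall, the cross-section is a single solid region. Total boundary length (outer) = 109.75 mm.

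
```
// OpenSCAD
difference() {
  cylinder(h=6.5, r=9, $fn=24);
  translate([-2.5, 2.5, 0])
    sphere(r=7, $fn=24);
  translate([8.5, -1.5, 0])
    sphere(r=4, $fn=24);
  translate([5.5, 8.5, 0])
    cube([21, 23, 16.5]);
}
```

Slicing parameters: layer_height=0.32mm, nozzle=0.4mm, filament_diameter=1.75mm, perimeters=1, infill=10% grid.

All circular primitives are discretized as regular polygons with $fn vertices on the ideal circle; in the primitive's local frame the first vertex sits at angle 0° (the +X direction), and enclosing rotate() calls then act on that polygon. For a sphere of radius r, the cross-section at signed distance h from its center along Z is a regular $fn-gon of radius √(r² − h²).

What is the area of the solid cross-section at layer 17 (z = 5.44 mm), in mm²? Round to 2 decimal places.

At z = 5.44 mm: the cylinder: section is a regular 24-gon, circumradius r=9 (area = (24/2)·9.000²·sin(360°/24) = 251.57 mm²); the sphere at (-2.5, 2.5): section is a regular 24-gon, circumradius = √(r²−h²) = √(7²−5.44²) = 4.405 (area = (24/2)·4.405²·sin(360°/24) = 60.27 mm²); the sphere at (8.5, -1.5) is absent (|z−center|=5.440 > r=4); the 21×23 cube at (5.5, 8.5) contributes its full rectangle (area 483.00 mm²); Subtracting the remaining from the first: starting from the r=9 cylinder (251.57 mm²), the r=7 sphere at (-2.5, 2.5) lies wholly inside it (removes its full 60.27 mm² and its 27.60 mm outline becomes a hole wall); the 21×23 cube at (5.5, 8.5) misses the remaining region (no effect) — area = 191.30 mm². Overall, the cross-section is one region with 1 hole. Net area = 191.30 mm².

191.30 mm²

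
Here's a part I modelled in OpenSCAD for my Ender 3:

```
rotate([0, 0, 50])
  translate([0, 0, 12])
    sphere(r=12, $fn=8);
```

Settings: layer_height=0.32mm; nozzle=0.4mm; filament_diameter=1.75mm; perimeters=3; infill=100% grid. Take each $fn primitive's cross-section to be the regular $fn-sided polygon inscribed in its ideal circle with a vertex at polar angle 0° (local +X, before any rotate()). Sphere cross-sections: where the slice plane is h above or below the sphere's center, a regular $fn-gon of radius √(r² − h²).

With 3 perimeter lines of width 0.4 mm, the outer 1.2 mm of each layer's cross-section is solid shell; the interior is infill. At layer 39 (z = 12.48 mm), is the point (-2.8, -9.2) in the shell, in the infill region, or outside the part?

At z = 12.48 mm: the sphere: section is a regular 8-gon, circumradius = √(r²−h²) = √(12²−0.48²) = 11.990; (rotated 50° about Z; rotation is an isometry so areas/perimeters/island counts are preserved). Overall, the cross-section is a single solid region. Undo the 50° rotation: the query point maps to (-8.847, -3.769) in the un-rotated model frame. The nearest boundary edge runs (-11.99, 0.00)→(-8.48, -8.48); distance from the point to it = 1.46 mm. The point is inside the cross-section and 1.46 mm from the nearest boundary — more than the 1.2 mm shell width (3 × 0.4), so it's in the infill interior.

infill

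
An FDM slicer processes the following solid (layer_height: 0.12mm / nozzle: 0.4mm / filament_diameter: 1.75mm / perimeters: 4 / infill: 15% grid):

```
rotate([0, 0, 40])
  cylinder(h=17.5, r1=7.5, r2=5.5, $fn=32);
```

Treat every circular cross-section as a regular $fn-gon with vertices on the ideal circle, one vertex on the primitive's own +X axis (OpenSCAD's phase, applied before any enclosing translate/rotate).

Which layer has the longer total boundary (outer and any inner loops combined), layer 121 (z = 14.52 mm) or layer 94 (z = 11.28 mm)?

Layer 121 (z = 14.52): the cone contributes a regular 32-gon of circumradius 5.841 (interpolated between r1=7.5 and r2=5.5 at t=0.830) (perimeter = 2·32·5.841·sin(180°/32) = 36.64 mm); (rotated 40° about Z; rotation is an isometry so areas/perimeters/island counts are preserved). So its perimeter = 36.64 mm. Layer 94 (z = 11.28): the cone contributes a regular 32-gon of circumradius 6.211 (interpolated between r1=7.5 and r2=5.5 at t=0.645) (perimeter = 2·32·6.211·sin(180°/32) = 38.96 mm); (whole slice rotated 40° about Z — lengths, areas and connectivity unchanged). So its perimeter = 38.96 mm. Layer 94 is larger (38.96 vs 36.64 mm).

layer 94 (z = 11.28 mm)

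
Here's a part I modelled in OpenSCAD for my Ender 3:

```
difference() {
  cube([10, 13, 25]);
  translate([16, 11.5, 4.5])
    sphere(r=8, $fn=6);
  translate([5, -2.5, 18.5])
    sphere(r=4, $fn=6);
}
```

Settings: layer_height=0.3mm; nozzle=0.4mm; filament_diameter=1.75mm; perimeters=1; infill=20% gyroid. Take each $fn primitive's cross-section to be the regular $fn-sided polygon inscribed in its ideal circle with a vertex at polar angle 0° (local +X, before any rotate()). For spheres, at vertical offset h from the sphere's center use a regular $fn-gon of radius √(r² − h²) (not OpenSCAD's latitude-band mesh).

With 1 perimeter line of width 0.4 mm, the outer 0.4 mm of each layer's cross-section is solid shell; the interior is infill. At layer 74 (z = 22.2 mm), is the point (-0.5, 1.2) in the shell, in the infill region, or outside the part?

At z = 22.2 mm: the cube is present — its section is the full 10×13 rectangle; the sphere at (16, 11.5) is absent (|z−center|=17.700 > r=8); the sphere at (5, -2.5): section is a regular 6-gon, circumradius = √(r²−h²) = √(4²−3.7²) = 1.520; After the difference (first − rest): starting from the 10×13 cube, the r=4 sphere at (5, -2.5) misses the remaining region (no effect) — 1 connected region. Overall, the cross-section is a single solid region. The nearest boundary edge runs (0.00, 0.00)→(0.00, 13.00); distance from the point to it = 0.50 mm. The point is not inside any of the regions above, so it lies outside the cross-section (0.50 mm from the nearest boundary).

outside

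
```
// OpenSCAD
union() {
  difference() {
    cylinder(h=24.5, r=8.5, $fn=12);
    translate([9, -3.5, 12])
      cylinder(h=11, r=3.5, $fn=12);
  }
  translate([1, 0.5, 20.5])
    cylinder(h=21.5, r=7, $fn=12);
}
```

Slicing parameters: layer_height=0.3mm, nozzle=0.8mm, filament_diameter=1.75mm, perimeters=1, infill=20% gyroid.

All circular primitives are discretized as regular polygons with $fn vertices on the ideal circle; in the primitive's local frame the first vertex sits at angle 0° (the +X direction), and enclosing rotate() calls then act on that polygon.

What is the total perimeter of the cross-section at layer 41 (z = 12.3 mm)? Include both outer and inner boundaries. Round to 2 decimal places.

53.82 mm

At z = 12.3 mm: the cylinder: section is a regular 12-gon, circumradius r=8.5 (perimeter = 2·12·8.500·sin(180°/12) = 52.80 mm); the cylinder at (9, -3.5): section is a regular 12-gon, circumradius r=3.5 (perimeter = 2·12·3.500·sin(180°/12) = 21.74 mm); Taking the first minus the rest: starting from the r=8.5 cylinder, the r=3.5 cylinder at (9, -3.5) partially overlaps it — only the 8.29 mm² overlap (of its 36.75 mm²) is removed, clipping the outline — boundary = 53.82 mm; the cylinder at (1, 0.5) is absent (z outside [20.5, 42]); Combining (union): only that combined region is present, so the union is just that shape — boundary = 53.82 mm. Overall, the cross-section is a single solid region. Total boundary length (outer) = 53.82 mm.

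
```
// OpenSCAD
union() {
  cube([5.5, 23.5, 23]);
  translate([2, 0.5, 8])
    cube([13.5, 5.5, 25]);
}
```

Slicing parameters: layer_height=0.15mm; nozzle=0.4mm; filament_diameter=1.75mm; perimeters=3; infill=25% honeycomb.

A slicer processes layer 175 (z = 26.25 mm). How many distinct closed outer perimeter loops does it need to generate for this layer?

At z = 26.25 mm: the cube does not reach this height (z outside [0, 23]); the cube at (2, 0.5) (footprint 13.5×5.5) is included at this height; Merging all regions: only the 13.5×5.5 cube at (2, 0.5) is present, so the union is just that shape — 1 connected region. The result has 1 disconnected region.

1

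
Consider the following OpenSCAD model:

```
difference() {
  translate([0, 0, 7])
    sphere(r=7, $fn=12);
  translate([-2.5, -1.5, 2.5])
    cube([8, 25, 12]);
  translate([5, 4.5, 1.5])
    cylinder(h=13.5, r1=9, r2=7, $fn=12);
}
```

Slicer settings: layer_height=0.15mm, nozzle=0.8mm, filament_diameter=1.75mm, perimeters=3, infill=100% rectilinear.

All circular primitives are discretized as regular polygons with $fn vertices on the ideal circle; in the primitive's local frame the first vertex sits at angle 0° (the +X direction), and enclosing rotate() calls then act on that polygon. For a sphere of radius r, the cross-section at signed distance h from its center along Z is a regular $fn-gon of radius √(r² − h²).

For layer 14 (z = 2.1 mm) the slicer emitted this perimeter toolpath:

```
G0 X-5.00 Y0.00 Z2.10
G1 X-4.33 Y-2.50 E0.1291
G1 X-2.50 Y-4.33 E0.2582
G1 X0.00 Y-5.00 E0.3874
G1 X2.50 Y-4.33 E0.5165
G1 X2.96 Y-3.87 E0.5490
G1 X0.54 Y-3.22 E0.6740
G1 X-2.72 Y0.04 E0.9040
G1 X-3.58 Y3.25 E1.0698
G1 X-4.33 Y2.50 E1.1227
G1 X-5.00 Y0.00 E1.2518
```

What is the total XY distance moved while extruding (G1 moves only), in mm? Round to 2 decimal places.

25.09 mm

Sum the Euclidean lengths of each G1 segment: total = 25.09 mm.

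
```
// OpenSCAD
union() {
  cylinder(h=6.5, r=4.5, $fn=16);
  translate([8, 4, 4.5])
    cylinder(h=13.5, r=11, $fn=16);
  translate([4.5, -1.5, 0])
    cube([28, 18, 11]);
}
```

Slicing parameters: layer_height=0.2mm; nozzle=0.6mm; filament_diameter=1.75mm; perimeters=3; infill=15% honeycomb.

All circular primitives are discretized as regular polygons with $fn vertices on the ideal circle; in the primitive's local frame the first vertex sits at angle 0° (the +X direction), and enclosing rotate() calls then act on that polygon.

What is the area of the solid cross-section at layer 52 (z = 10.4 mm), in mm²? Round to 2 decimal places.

At z = 10.4 mm: the cylinder is absent (z outside [0, 6.5]); the cylinder at (8, 4): section is a regular 16-gon, circumradius r=11 (area = (16/2)·11.000²·sin(360°/16) = 370.44 mm²); the cube at (4.5, -1.5) (footprint 28×18) is included at this height (area 504.00 mm²); Combining (union): the regions partially overlap — summed areas 874.44 mm² minus the doubly-counted overlap 206.24 mm² gives 668.20 mm² — area = 668.20 mm². Overall, the cross-section is a single solid region. Net area = 668.20 mm².

668.20 mm²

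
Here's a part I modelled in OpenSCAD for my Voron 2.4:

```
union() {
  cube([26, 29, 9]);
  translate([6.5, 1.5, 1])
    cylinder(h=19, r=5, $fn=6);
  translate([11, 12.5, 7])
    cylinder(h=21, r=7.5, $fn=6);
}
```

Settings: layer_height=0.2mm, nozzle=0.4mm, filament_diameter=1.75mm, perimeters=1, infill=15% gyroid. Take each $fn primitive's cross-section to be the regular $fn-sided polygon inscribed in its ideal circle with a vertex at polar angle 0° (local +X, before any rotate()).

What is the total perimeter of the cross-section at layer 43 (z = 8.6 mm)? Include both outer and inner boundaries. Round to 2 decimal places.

At z = 8.6 mm: the cube is present — its section is the full 26×29 rectangle (perimeter 110.00 mm); the r=5 cylinder at (6.5, 1.5) gives a regular 6-gon of circumradius 5 (constant along its height) (perimeter = 2·6·5.000·sin(180°/6) = 30.00 mm); the cylinder at (11, 12.5): section is a regular 6-gon, circumradius r=7.5 (perimeter = 2·6·7.500·sin(180°/6) = 45.00 mm); Combining (union): the regions partially overlap (shared area 192.32 mm²), so the edge portions inside another operand are dropped and the merged outline is re-measured after clipping — boundary = 113.27 mm. Overall, the cross-section is a single solid region. Total boundary length (outer) = 113.27 mm.

113.27 mm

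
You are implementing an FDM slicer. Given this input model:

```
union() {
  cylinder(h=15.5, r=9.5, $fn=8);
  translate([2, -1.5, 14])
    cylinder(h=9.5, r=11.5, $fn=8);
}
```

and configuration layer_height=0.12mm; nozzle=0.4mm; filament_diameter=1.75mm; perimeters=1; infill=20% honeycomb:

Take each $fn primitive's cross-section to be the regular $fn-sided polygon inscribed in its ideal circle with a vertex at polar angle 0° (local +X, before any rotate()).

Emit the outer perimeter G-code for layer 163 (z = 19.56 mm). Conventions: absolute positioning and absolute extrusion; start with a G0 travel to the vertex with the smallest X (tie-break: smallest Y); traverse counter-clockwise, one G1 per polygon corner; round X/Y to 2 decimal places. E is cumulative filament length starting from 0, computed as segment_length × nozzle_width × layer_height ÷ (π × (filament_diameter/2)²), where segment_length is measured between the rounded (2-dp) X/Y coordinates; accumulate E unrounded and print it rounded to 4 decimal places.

G0 X-9.50 Y-1.50 Z19.56
G1 X-6.13 Y-9.63 E0.1756
G1 X2.00 Y-13.00 E0.3513
G1 X10.13 Y-9.63 E0.5269
G1 X13.50 Y-1.50 E0.7025
G1 X10.13 Y6.63 E0.8781
G1 X2.00 Y10.00 E1.0538
G1 X-6.13 Y6.63 E1.2294
G1 X-9.50 Y-1.50 E1.4050

At z = 19.56 mm: the cylinder does not reach this height (z outside [0, 15.5]); the cylinder at (2, -1.5): section is a regular 8-gon, circumradius r=11.5; Taking the union: only the r=11.5 cylinder at (2, -1.5) is present, so the union is just that shape — 1 connected region. The outline is a single polygon with 8 vertices. Extrusion per mm of travel: 0.4 × 0.12 / (π × 0.875²) = 0.019956. Accumulating E over each segment gives final E = 1.4050.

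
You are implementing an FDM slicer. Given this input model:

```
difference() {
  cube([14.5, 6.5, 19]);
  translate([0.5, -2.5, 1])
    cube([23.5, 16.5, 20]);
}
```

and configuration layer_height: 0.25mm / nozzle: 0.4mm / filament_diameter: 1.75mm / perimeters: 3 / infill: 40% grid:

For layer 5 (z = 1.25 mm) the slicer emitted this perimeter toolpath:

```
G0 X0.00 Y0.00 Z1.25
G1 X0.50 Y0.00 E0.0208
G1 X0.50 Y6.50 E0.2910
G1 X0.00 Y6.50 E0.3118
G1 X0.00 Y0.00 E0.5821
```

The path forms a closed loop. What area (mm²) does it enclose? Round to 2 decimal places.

3.25 mm²

Apply the shoelace formula to the sequence of (X, Y) vertices; enclosed area = 3.25 mm².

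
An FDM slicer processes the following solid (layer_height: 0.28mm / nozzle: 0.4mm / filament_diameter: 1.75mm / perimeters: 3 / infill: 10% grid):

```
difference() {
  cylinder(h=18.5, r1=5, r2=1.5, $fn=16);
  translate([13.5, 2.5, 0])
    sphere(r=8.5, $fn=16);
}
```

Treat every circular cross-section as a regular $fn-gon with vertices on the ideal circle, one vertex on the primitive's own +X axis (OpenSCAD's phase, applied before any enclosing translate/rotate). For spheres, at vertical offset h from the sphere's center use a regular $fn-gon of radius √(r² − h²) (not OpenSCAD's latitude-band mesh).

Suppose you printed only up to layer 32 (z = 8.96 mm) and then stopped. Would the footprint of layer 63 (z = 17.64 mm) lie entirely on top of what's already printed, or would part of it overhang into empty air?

Compare the two slices. At z = 8.96: the cone (r1=5→r2=1.5) has section circumradius 3.305 here — a regular 16-gon (area = (16/2)·3.305²·sin(360°/16) = 33.44 mm²); the sphere at (13.5, 2.5) does not reach this height (|z−center|=8.960 > r=8.5); Subtracting the remaining from the first: none of the subtracted shapes is present at this height, so the cone is unchanged — area = 33.44 mm². At z = 17.64: the cone (r1=5→r2=1.5) has section circumradius 1.663 here — a regular 16-gon (area = (16/2)·1.663²·sin(360°/16) = 8.46 mm²); the sphere at (13.5, 2.5) is not intersected at this z (|z−center|=17.640 > r=8.5); Subtracting the remaining from the first: none of the subtracted shapes is present at this height, so the cone is unchanged — area = 8.46 mm². Checking containment: the cross-section at z = 17.64 is a subset of the cross-section at z = 8.96.

entirely on top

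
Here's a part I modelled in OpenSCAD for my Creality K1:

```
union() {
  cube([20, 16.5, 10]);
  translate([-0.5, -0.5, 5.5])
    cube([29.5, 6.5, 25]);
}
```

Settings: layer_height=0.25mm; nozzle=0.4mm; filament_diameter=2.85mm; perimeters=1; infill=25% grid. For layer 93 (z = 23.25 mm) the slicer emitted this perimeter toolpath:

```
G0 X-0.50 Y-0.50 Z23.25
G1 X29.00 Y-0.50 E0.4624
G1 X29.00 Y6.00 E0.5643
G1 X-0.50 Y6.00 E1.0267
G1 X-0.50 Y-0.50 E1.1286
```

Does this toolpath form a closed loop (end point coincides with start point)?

yes

Start point (G0): (-0.50, -0.50). End point (last G1): the path returns to the start — closed.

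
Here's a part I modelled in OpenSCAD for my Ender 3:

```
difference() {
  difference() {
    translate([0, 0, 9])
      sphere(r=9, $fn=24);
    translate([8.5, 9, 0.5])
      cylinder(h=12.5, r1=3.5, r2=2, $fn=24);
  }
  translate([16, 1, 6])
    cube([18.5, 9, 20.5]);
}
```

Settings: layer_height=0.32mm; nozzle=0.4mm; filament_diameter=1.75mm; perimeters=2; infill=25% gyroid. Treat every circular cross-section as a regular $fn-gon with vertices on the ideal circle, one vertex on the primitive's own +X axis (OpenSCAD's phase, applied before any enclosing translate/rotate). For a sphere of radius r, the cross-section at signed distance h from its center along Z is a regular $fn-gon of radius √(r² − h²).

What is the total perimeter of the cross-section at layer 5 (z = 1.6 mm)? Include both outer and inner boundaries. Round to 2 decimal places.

At z = 1.6 mm: the r=9 sphere slices to a regular 24-gon of circumradius 5.122 (√(r²−h²) with h=7.4 from center) (perimeter = 2·24·5.122·sin(180°/24) = 32.09 mm); the cone at (8.5, 9) contributes a regular 24-gon of circumradius 3.368 (interpolated between r1=3.5 and r2=2 at t=0.088) (perimeter = 2·24·3.368·sin(180°/24) = 21.10 mm); After the difference (first − rest): starting from the r=9 sphere, the cone at (8.5, 9) misses the remaining region (no effect) — boundary = 32.09 mm; the cube at (16, 1) is not intersected at this z (z outside [6, 26.5]); Subtracting the remaining from the first: none of the subtracted shapes is present at this height, so the result so far is unchanged — boundary = 32.09 mm. Overall, the cross-section is a single solid region. Total boundary length (outer) = 32.09 mm.

32.09 mm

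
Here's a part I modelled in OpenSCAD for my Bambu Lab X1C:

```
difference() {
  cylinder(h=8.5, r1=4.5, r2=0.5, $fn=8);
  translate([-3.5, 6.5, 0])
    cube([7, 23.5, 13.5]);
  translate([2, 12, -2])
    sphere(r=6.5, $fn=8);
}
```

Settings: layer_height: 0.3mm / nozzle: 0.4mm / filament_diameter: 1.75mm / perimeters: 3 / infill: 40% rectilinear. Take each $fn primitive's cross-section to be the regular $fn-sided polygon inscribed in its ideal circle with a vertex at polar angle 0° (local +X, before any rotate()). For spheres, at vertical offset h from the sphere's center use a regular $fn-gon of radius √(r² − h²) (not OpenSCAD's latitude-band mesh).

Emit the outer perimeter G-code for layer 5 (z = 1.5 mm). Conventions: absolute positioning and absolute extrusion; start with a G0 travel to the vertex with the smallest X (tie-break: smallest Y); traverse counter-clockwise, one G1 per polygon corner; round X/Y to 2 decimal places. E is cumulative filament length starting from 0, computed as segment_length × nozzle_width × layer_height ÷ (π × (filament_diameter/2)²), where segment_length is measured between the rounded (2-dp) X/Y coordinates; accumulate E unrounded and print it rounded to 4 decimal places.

At z = 1.5 mm: the cone: at t=0.176 of its height the radius interpolates to r₁+(r₂−r₁)t = 3.794, giving a regular 8-gon of that circumradius; the 7×23.5 cube at (-3.5, 6.5) contributes its full rectangle; the r=6.5 sphere at (2, 12) contributes a regular 8-gon of circumradius √(6.5²−3.5²) = 5.477; Subtracting the remaining from the first: starting from the cone, the 7×23.5 cube at (-3.5, 6.5) misses the remaining region (no effect); the r=6.5 sphere at (2, 12) misses the remaining region (no effect) — 1 connected region. The outline is a single polygon with 8 vertices. Extrusion per mm of travel: 0.4 × 0.3 / (π × 0.875²) = 0.049890. Accumulating E over each segment gives final E = 1.1578.

G0 X-3.79 Y0.00 Z1.50
G1 X-2.68 Y-2.68 E0.1447
G1 X0.00 Y-3.79 E0.2894
G1 X2.68 Y-2.68 E0.4342
G1 X3.79 Y0.00 E0.5789
G1 X2.68 Y2.68 E0.7236
G1 X0.00 Y3.79 E0.8683
G1 X-2.68 Y2.68 E1.0130
G1 X-3.79 Y0.00 E1.1578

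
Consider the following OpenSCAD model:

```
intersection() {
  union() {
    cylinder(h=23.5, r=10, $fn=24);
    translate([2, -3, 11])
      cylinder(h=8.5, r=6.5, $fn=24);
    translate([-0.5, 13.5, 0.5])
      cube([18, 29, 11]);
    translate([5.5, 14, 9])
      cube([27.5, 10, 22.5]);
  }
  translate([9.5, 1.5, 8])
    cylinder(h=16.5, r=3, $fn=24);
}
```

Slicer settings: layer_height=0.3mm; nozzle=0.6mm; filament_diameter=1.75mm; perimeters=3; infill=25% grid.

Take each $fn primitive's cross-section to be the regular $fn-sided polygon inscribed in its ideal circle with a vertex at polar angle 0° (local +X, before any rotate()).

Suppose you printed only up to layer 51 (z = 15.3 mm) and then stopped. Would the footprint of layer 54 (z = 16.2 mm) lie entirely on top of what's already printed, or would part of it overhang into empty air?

entirely on top

Compare the two slices. At z = 15.3: the cylinder: section is a regular 24-gon, circumradius r=10 (area = (24/2)·10.000²·sin(360°/24) = 310.58 mm²); the r=6.5 cylinder at (2, -3) contributes a regular 24-gon of circumradius 6.5 (area = (24/2)·6.500²·sin(360°/24) = 131.22 mm²); the cube at (-0.5, 13.5) is not intersected at this z (z outside [0.5, 11.5]); the cube at (5.5, 14) (footprint 27.5×10) is included at this height (area 275.00 mm²); Combining (union): the regions partially overlap — summed areas 716.80 mm² minus the doubly-counted overlap 130.85 mm² gives 585.96 mm² — area = 585.96 mm²; the r=3 cylinder at (9.5, 1.5) contributes a regular 24-gon of circumradius 3 (area = (24/2)·3.000²·sin(360°/24) = 27.95 mm²); Keeping only the common overlap: the r=3 cylinder at (9.5, 1.5) partially overlaps that combined region; clipping to the common part keeps 15.00 mm² — area = 15.00 mm². At z = 16.2: the r=10 cylinder contributes a regular 24-gon of circumradius 10 (area = (24/2)·10.000²·sin(360°/24) = 310.58 mm²); the r=6.5 cylinder at (2, -3) contributes a regular 24-gon of circumradius 6.5 (area = (24/2)·6.500²·sin(360°/24) = 131.22 mm²); the cube at (-0.5, 13.5) is not intersected at this z (z outside [0.5, 11.5]); the cube at (5.5, 14) is present — its section is the full 27.5×10 rectangle (area 275.00 mm²); Merging all regions: the regions partially overlap — summed areas 716.80 mm² minus the doubly-counted overlap 130.85 mm² gives 585.96 mm² — area = 585.96 mm²; the cylinder at (9.5, 1.5): section is a regular 24-gon, circumradius r=3 (area = (24/2)·3.000²·sin(360°/24) = 27.95 mm²); Taking the intersection: the r=3 cylinder at (9.5, 1.5) partially overlaps that combined region; clipping to the common part keeps 15.00 mm² — area = 15.00 mm². Checking containment: the cross-section at z = 16.2 is a subset of the cross-section at z = 15.3.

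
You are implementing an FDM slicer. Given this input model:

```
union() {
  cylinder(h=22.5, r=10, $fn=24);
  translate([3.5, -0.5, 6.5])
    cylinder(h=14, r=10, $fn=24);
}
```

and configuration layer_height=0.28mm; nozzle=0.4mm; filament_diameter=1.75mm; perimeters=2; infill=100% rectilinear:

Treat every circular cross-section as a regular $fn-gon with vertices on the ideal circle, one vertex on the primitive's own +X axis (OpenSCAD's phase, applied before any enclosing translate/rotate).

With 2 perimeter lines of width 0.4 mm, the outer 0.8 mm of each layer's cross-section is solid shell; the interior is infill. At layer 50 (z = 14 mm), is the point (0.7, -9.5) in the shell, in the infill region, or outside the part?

At z = 14 mm: the r=10 cylinder contributes a regular 24-gon of circumradius 10; the r=10 cylinder at (3.5, -0.5) contributes a regular 24-gon of circumradius 10; Combining (union): the regions partially overlap (shared area 240.59 mm²), so overlapping operands fuse into one piece — 1 connected region. Overall, the cross-section is a single solid region. The nearest boundary edge runs (0.91, -10.16)→(0.40, -9.95); distance from the point to it = 0.53 mm. The point is inside the cross-section, 0.53 mm from the nearest boundary — within the 0.8 mm shell band (2 × 0.4).

shell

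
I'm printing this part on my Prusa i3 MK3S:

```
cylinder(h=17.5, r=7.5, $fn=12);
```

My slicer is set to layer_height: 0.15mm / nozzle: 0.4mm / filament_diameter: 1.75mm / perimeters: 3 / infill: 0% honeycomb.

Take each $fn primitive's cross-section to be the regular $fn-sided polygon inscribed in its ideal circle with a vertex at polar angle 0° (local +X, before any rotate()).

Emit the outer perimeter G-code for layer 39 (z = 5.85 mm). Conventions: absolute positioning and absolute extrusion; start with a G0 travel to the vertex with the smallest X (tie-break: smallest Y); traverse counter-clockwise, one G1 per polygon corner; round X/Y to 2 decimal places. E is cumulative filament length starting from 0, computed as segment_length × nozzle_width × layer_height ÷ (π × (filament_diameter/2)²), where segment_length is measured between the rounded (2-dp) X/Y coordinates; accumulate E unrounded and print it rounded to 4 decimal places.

At z = 5.85 mm: the r=7.5 cylinder contributes a regular 12-gon of circumradius 7.5. The outline is a single polygon with 12 vertices. Extrusion per mm of travel: 0.4 × 0.15 / (π × 0.875²) = 0.024945. Accumulating E over each segment gives final E = 1.1626.

G0 X-7.50 Y0.00 Z5.85
G1 X-6.50 Y-3.75 E0.0968
G1 X-3.75 Y-6.50 E0.1938
G1 X0.00 Y-7.50 E0.2906
G1 X3.75 Y-6.50 E0.3875
G1 X6.50 Y-3.75 E0.4845
G1 X7.50 Y0.00 E0.5813
G1 X6.50 Y3.75 E0.6781
G1 X3.75 Y6.50 E0.7751
G1 X0.00 Y7.50 E0.8719
G1 X-3.75 Y6.50 E0.9687
G1 X-6.50 Y3.75 E1.0657
G1 X-7.50 Y0.00 E1.1626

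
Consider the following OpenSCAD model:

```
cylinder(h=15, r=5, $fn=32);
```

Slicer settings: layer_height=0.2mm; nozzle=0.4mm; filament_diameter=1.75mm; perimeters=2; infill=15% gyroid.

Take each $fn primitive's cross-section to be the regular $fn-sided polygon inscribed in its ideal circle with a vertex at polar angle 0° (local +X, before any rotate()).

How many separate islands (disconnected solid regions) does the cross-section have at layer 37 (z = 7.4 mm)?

At z = 7.4 mm: the cylinder: section is a regular 32-gon, circumradius r=5. Overall, the cross-section is a single solid region. Island count = 1.

1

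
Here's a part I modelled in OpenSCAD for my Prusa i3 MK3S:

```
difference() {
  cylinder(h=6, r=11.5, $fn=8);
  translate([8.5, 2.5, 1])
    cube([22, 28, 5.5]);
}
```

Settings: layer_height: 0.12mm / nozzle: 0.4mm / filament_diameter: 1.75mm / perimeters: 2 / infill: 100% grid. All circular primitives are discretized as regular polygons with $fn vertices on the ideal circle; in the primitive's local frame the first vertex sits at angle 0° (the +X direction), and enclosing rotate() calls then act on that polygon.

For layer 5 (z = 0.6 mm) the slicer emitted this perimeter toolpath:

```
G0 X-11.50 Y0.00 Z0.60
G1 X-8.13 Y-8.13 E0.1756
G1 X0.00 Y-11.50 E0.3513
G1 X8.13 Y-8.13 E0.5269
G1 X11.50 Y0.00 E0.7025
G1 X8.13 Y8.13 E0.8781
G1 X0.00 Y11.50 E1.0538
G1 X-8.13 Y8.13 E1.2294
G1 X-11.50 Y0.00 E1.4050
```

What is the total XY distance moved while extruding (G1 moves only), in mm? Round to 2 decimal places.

70.41 mm

Sum the Euclidean lengths of each G1 segment: total = 70.41 mm.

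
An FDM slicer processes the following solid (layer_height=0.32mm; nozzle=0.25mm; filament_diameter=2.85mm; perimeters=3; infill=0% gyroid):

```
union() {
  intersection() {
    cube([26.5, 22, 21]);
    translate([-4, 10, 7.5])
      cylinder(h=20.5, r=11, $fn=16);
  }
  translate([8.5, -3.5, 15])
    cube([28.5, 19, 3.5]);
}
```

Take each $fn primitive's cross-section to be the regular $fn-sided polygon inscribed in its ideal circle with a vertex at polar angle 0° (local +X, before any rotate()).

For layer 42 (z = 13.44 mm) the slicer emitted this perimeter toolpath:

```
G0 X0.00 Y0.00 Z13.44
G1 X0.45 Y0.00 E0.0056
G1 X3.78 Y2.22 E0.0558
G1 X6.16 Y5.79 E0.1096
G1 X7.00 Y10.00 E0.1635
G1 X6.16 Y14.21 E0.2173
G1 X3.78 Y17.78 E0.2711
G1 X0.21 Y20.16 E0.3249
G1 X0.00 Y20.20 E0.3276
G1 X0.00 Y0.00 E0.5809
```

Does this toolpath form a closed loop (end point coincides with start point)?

Start point (G0): (0.00, 0.00). End point (last G1): the path returns to the start — closed.

yes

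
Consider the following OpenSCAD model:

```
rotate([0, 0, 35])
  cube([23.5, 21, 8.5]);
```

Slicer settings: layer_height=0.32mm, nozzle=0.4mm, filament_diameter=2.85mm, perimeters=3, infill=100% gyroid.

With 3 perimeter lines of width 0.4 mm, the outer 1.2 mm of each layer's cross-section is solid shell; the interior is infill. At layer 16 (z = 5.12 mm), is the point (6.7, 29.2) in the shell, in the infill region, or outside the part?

At z = 5.12 mm: the cube (footprint 23.5×21) is included at this height; (rotated 35° about Z; rotation is an isometry so areas/perimeters/island counts are preserved). Overall, the cross-section is a single solid region. Undo the 35° rotation: the query point maps to (22.237, 20.076) in the un-rotated model frame. The nearest boundary edge runs (23.50, 21.00)→(0.00, 21.00); distance from the point to it = 0.92 mm. The point is inside the cross-section, 0.92 mm from the nearest boundary — within the 1.2 mm shell band (3 × 0.4).

shell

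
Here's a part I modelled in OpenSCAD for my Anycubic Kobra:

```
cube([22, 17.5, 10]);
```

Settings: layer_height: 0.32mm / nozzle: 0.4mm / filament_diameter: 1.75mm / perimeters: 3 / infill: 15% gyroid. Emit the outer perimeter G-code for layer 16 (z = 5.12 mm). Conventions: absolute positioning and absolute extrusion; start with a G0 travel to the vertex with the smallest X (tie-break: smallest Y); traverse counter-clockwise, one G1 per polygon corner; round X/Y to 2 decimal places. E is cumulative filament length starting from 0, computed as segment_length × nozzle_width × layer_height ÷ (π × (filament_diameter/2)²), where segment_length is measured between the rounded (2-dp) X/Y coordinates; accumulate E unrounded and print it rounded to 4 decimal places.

G0 X0.00 Y0.00 Z5.12
G1 X22.00 Y0.00 E1.1708
G1 X22.00 Y17.50 E2.1020
G1 X0.00 Y17.50 E3.2728
G1 X0.00 Y0.00 E4.2041

At z = 5.12 mm: the cube is present — its section is the full 22×17.5 rectangle. The outline is a single polygon with 4 vertices. Extrusion per mm of travel: 0.4 × 0.32 / (π × 0.875²) = 0.053216. Accumulating E over each segment gives final E = 4.2041.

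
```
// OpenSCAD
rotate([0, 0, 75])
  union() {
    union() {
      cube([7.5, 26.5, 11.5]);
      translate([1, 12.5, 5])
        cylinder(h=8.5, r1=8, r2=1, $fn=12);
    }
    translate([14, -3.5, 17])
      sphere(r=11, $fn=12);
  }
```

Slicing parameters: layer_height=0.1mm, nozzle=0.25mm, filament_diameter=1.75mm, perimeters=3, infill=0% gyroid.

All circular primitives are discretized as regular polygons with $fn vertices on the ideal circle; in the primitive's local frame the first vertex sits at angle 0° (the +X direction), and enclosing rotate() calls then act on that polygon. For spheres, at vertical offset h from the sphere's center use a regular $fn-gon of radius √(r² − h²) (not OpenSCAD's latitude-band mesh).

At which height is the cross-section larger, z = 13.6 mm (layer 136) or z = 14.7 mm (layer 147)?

Layer 136 (z = 13.6): the cube is not intersected at this z (z outside [0, 11.5]); the cone at (1, 12.5) is absent (z outside [5, 13.5]); Taking the union: nothing is present at this height; the sphere at (14, -3.5): section is a regular 12-gon, circumradius = √(r²−h²) = √(11²−3.4²) = 10.461 (area = (12/2)·10.461²·sin(360°/12) = 328.32 mm²); Merging all regions: only the r=11 sphere at (14, -3.5) is present, so the union is just that shape — area = 328.32 mm²; (whole slice rotated 75° about Z — lengths, areas and connectivity unchanged). So its area = 328.32 mm². Layer 147 (z = 14.7): the cube is not intersected at this z (z outside [0, 11.5]); the cone at (1, 12.5) is not intersected at this z (z outside [5, 13.5]); Merging all regions: nothing is present at this height; the r=11 sphere at (14, -3.5) slices to a regular 12-gon of circumradius 10.757 (√(r²−h²) with h=2.3 from center) (area = (12/2)·10.757²·sin(360°/12) = 347.13 mm²); Taking the union: only the r=11 sphere at (14, -3.5) is present, so the union is just that shape — area = 347.13 mm²; (whole slice rotated 75° about Z — lengths, areas and connectivity unchanged). So its area = 347.13 mm². Layer 147 is larger (347.13 vs 328.32 mm²).

layer 147 (z = 14.7 mm)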